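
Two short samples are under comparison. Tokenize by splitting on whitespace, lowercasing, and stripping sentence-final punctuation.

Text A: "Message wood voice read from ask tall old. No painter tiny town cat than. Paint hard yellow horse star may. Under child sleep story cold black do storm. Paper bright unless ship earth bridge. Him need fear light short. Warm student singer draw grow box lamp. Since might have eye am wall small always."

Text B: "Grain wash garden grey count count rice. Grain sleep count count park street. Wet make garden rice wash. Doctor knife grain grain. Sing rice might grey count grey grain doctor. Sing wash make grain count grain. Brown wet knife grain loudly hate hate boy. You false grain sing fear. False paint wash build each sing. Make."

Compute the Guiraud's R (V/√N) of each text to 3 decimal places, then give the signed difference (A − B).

4.007

A: V=54, N=54, R=7.348
B: V=25, N=56, R=3.341
Difference = 7.348 − 3.341 = 4.007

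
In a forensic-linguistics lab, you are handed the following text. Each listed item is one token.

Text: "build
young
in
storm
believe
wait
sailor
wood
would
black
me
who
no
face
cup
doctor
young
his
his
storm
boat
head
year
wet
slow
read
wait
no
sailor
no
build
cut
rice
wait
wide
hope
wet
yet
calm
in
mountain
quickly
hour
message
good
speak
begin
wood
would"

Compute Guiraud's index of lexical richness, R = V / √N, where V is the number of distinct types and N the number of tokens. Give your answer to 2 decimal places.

5.14

N = 49, V = 36.
√N = 7.000000
R = 36 / 7.000000 = 5.14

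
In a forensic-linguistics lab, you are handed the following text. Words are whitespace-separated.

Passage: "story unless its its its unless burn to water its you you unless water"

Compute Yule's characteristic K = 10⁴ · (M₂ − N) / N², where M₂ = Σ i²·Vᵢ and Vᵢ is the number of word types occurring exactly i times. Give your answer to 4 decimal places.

1122.4490

Frequencies: its:4, unless:3, water:2, you:2, story:1, burn:1, to:1
N = 14. Frequency spectrum: V_1=3, V_2=2, V_3=1, V_4=1
M₂ = 1²·3 + 2²·2 + 3²·1 + 4²·1 = 36
K = 10000 × (36 − 14) / 14² = 1122.4490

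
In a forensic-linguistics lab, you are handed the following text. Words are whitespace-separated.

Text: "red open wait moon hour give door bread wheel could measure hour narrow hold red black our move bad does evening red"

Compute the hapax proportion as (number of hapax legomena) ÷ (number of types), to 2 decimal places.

0.89

Frequencies: red:3, hour:2, open:1, wait:1, moon:1, give:1, door:1, bread:1, wheel:1, could:1, measure:1, narrow:1, hold:1, black:1, our:1, move:1, bad:1, does:1, evening:1
Hapax count = 17; type count = 19.
Ratio = 17 / 19 = 0.89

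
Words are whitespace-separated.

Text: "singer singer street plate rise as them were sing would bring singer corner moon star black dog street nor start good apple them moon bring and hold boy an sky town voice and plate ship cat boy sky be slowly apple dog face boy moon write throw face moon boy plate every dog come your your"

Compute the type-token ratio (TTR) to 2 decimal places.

N = 56 tokens, V = 36 types.
TTR = V / N = 36 / 56 = 0.64

0.64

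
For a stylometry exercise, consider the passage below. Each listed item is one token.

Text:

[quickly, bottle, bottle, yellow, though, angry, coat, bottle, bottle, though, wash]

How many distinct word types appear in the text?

7

Distinct types: {angry, bottle, coat, quickly, though, wash, yellow}
V = 7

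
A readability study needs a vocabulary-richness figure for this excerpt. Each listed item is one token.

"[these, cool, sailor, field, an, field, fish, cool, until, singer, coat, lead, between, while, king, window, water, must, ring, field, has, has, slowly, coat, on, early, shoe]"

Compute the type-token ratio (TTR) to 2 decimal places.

N = 27 tokens, V = 22 types.
TTR = V / N = 22 / 27 = 0.81

0.81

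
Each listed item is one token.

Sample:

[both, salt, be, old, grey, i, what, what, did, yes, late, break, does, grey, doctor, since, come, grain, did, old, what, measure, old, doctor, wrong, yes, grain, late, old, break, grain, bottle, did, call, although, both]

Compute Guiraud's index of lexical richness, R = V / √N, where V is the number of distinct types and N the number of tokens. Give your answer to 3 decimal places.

3.500

N = 36, V = 21.
√N = 6.000000
R = 21 / 6.000000 = 3.500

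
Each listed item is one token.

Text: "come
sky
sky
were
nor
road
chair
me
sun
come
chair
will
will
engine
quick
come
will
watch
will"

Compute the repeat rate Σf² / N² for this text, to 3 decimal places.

0.114

Frequencies: will:4, come:3, sky:2, chair:2, were:1, nor:1, road:1, me:1, sun:1, engine:1, quick:1, watch:1
Σf² = 41; N² = 361
Repeat rate = 41 / 361 = 0.114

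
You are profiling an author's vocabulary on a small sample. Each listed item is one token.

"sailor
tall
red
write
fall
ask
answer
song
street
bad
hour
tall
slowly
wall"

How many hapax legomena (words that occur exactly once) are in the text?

12

Frequencies: tall:2, sailor:1, red:1, write:1, fall:1, ask:1, answer:1, song:1, street:1, bad:1, hour:1, slowly:1, wall:1
Hapax (freq=1): answer, ask, bad, fall, hour, red, sailor, slowly, song, street, wall, write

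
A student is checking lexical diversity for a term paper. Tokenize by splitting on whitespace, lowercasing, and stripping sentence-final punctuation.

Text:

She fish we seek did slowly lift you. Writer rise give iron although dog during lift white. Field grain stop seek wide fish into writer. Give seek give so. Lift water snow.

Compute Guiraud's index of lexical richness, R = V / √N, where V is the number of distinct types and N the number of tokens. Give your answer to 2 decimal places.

4.24

N = 32, V = 24.
√N = 5.656854
R = 24 / 5.656854 = 4.24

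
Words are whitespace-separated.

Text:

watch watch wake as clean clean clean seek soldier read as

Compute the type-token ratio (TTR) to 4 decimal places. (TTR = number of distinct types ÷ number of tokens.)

0.6364

N = 11 tokens, V = 7 types.
TTR = V / N = 7 / 11 = 0.6364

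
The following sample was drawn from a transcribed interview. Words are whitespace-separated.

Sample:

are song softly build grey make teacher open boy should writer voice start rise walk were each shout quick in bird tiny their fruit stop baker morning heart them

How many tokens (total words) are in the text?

Tokens: are, song, softly, build, grey, make, teacher, open, boy, should, writer, voice, start, rise, walk, were, each, shout, quick, in, bird, tiny, their, fruit, stop, baker, morning, heart, them
N = 29

29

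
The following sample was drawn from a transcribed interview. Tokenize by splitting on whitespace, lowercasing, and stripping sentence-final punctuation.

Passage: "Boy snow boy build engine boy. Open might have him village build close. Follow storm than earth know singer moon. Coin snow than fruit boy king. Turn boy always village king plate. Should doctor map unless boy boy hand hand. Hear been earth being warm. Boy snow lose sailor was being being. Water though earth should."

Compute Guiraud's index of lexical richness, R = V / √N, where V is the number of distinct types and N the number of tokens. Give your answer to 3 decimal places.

N = 56, V = 37.
√N = 7.483315
R = 37 / 7.483315 = 4.944

4.944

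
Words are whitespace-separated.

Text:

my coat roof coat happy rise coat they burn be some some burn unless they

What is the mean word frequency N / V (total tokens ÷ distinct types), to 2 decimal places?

N = 15 tokens, V = 10 types.
Mean frequency = N / V = 15 / 10 = 1.50

1.50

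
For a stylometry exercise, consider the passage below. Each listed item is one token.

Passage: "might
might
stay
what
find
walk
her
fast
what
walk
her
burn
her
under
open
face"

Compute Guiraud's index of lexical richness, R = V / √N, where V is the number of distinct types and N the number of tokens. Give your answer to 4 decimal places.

N = 16, V = 11.
√N = 4.000000
R = 11 / 4.000000 = 2.7500

2.7500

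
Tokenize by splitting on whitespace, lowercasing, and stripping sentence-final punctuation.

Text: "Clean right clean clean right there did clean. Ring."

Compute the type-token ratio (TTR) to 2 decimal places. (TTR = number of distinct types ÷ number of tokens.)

0.56

N = 9 tokens, V = 5 types.
TTR = V / N = 5 / 9 = 0.56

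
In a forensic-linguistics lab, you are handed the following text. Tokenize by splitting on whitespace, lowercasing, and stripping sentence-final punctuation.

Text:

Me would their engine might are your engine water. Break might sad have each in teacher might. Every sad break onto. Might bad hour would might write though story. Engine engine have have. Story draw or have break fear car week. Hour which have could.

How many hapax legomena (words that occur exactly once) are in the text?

20

Frequencies: might:5, have:5, engine:4, break:3, would:2, sad:2, hour:2, story:2, me:1, their:1, are:1, your:1, water:1, each:1, in:1, teacher:1, every:1, onto:1, bad:1, write:1, … (8 more, each freq 1)
Hapax (freq=1): are, bad, car, could, draw, each, every, fear, in, me, onto, or, teacher, their, though, water, week, which, write, your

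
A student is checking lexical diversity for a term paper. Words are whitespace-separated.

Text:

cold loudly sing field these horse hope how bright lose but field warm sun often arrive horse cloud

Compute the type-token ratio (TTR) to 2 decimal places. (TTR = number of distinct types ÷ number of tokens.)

0.89

N = 18 tokens, V = 16 types.
TTR = V / N = 16 / 18 = 0.89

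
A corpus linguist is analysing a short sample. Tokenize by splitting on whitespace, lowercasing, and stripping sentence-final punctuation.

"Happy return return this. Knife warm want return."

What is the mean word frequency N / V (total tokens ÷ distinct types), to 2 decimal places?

1.33

N = 8 tokens, V = 6 types.
Mean frequency = N / V = 8 / 6 = 1.33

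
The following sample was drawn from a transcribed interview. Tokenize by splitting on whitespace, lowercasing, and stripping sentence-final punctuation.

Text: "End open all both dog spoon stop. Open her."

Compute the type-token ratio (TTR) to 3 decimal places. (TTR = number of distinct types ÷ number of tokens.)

0.889

N = 9 tokens, V = 8 types.
TTR = V / N = 8 / 9 = 0.889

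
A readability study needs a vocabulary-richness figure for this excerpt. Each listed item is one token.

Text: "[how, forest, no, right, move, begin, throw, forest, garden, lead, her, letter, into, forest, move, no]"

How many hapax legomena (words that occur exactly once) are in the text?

Frequencies: forest:3, no:2, move:2, how:1, right:1, begin:1, throw:1, garden:1, lead:1, her:1, letter:1, into:1
Hapax (freq=1): begin, garden, her, how, into, lead, letter, right, throw

9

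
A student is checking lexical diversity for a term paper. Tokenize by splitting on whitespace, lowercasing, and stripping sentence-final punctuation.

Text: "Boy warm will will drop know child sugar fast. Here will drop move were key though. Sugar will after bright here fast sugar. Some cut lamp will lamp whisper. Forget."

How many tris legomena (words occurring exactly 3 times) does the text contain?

1

Frequencies: will:5, sugar:3, drop:2, fast:2, here:2, lamp:2, boy:1, warm:1, know:1, child:1, move:1, were:1, key:1, though:1, after:1, bright:1, some:1, cut:1, whisper:1, forget:1
Words with frequency 3: sugar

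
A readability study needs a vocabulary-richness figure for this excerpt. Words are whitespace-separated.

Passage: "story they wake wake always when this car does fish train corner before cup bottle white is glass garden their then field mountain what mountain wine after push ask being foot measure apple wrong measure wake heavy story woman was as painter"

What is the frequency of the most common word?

Frequencies: wake:3, story:2, mountain:2, measure:2, they:1, always:1, when:1, this:1, car:1, does:1, fish:1, train:1, corner:1, before:1, cup:1, bottle:1, white:1, is:1, glass:1, garden:1, … (17 more, each freq 1)
Most common: 'wake' with frequency 3.

3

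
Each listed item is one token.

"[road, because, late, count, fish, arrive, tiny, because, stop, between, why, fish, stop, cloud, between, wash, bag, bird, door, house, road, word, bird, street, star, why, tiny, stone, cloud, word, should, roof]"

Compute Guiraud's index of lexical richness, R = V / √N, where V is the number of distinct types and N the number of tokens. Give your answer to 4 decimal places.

3.8891

N = 32, V = 22.
√N = 5.656854
R = 22 / 5.656854 = 3.8891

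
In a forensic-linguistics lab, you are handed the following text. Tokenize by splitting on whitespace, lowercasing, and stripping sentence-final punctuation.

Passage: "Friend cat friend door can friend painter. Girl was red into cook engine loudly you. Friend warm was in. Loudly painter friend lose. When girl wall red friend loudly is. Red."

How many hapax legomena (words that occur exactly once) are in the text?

Frequencies: friend:6, red:3, loudly:3, painter:2, girl:2, was:2, cat:1, door:1, can:1, into:1, cook:1, engine:1, you:1, warm:1, in:1, lose:1, when:1, wall:1, is:1
Hapax (freq=1): can, cat, cook, door, engine, in, into, is, lose, wall, warm, when, you

13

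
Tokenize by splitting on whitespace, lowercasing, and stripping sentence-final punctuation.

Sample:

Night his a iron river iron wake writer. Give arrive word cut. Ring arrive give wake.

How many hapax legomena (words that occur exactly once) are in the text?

Frequencies: iron:2, wake:2, give:2, arrive:2, night:1, his:1, a:1, river:1, writer:1, word:1, cut:1, ring:1
Hapax (freq=1): a, cut, his, night, ring, river, word, writer

8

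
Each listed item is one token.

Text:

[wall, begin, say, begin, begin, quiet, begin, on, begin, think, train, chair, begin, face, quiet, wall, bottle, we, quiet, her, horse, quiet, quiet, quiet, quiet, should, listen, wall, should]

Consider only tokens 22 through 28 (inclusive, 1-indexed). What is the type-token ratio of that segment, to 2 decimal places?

Segment tokens 22–28: quiet, quiet, quiet, quiet, should, listen, wall
Segment N = 7, segment V = 4.
TTR = 4 / 7 = 0.57

0.57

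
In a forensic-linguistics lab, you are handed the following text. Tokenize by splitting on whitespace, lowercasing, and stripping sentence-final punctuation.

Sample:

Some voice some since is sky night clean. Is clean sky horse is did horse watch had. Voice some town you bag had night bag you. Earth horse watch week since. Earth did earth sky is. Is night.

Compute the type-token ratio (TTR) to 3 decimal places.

N = 38 tokens, V = 16 types.
TTR = V / N = 16 / 38 = 0.421

0.421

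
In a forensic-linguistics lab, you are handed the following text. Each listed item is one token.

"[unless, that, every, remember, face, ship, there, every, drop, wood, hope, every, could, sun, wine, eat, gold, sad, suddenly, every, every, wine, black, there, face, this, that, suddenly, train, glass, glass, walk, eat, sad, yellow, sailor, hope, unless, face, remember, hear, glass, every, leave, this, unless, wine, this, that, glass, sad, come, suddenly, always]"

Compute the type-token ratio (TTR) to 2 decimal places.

0.52

N = 54 tokens, V = 28 types.
TTR = V / N = 28 / 54 = 0.52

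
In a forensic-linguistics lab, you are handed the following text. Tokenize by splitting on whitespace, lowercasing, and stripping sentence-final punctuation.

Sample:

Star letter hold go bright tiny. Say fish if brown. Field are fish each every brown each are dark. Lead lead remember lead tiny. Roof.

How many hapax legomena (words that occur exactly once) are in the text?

Frequencies: lead:3, tiny:2, fish:2, brown:2, are:2, each:2, star:1, letter:1, hold:1, go:1, bright:1, say:1, if:1, field:1, every:1, dark:1, remember:1, roof:1
Hapax (freq=1): bright, dark, every, field, go, hold, if, letter, remember, roof, say, star

12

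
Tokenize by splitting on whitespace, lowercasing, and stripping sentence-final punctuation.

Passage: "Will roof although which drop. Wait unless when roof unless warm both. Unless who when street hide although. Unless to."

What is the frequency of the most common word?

4

Frequencies: unless:4, roof:2, although:2, when:2, will:1, which:1, drop:1, wait:1, warm:1, both:1, who:1, street:1, hide:1, to:1
Most common: 'unless' with frequency 4.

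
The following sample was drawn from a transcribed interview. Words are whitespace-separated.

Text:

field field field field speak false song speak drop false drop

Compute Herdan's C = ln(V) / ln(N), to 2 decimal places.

N = 11, V = 5.
ln(V) = 1.609438, ln(N) = 2.397895
C = 1.609438 / 2.397895 = 0.67

0.67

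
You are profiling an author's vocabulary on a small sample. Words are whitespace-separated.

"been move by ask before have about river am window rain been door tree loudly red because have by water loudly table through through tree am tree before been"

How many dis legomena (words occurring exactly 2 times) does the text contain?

Frequencies: been:3, tree:3, by:2, before:2, have:2, am:2, loudly:2, through:2, move:1, ask:1, about:1, river:1, window:1, rain:1, door:1, red:1, because:1, water:1, table:1
Words with frequency 2: am, before, by, have, loudly, through

6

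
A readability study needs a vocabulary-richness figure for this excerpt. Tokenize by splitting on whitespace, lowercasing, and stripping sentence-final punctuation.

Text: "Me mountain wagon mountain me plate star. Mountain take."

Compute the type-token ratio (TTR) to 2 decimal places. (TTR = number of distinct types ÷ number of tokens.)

N = 9 tokens, V = 6 types.
TTR = V / N = 6 / 9 = 0.67

0.67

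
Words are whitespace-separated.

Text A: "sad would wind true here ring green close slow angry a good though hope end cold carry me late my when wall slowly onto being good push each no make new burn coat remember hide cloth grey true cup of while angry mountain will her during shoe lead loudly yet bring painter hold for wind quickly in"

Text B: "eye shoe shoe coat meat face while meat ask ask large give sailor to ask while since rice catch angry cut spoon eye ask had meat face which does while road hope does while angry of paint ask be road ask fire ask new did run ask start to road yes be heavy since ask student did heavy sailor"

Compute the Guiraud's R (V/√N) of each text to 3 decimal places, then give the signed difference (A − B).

A: V=53, N=57, R=7.020
B: V=33, N=59, R=4.296
Difference = 7.020 − 4.296 = 2.724

2.724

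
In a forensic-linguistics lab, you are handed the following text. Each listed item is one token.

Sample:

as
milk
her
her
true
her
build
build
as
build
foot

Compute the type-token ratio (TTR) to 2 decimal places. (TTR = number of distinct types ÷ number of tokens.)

N = 11 tokens, V = 6 types.
TTR = V / N = 6 / 11 = 0.55

0.55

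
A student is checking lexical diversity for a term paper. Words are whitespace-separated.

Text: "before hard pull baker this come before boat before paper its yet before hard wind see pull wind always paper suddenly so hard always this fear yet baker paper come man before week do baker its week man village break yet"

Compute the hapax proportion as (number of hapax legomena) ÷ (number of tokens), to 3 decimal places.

0.195

Frequencies: before:5, hard:3, baker:3, paper:3, yet:3, pull:2, this:2, come:2, its:2, wind:2, always:2, man:2, week:2, boat:1, see:1, suddenly:1, so:1, fear:1, do:1, village:1, … (1 more, each freq 1)
Hapax count = 8; token count = 41.
Ratio = 8 / 41 = 0.195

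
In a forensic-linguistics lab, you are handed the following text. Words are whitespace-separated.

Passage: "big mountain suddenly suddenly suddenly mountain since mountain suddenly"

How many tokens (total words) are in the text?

Tokens: big, mountain, suddenly, suddenly, suddenly, mountain, since, mountain, suddenly
N = 9

9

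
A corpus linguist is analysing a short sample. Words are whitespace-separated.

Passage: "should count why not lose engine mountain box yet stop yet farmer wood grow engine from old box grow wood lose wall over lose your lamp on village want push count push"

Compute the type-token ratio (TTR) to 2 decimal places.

0.72

N = 32 tokens, V = 23 types.
TTR = V / N = 23 / 32 = 0.72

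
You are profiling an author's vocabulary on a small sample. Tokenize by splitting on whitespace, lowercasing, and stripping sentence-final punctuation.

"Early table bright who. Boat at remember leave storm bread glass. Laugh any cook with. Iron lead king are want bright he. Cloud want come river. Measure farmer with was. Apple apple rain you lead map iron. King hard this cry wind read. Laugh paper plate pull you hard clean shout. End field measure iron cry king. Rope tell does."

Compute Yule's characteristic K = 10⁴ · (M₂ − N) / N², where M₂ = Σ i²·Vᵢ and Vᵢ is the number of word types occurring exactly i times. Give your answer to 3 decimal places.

88.889

Frequencies: iron:3, king:3, bright:2, laugh:2, with:2, lead:2, want:2, measure:2, apple:2, you:2, hard:2, cry:2, early:1, table:1, who:1, boat:1, at:1, remember:1, leave:1, storm:1, … (26 more, each freq 1)
N = 60. Frequency spectrum: V_1=34, V_2=10, V_3=2
M₂ = 1²·34 + 2²·10 + 3²·2 = 92
K = 10000 × (92 − 60) / 60² = 88.889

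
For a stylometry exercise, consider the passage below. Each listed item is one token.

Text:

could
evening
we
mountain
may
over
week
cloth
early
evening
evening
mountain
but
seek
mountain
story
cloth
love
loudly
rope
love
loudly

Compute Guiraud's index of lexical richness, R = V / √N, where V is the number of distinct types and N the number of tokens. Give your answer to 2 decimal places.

N = 22, V = 15.
√N = 4.690416
R = 15 / 4.690416 = 3.20

3.20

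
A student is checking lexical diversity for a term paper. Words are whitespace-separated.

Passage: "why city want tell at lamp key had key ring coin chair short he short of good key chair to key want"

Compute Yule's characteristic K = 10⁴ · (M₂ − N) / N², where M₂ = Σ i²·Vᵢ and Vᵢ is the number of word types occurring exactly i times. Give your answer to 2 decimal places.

Frequencies: key:4, want:2, chair:2, short:2, why:1, city:1, tell:1, at:1, lamp:1, had:1, ring:1, coin:1, he:1, of:1, good:1, to:1
N = 22. Frequency spectrum: V_1=12, V_2=3, V_4=1
M₂ = 1²·12 + 2²·3 + 4²·1 = 40
K = 10000 × (40 − 22) / 22² = 371.90

371.90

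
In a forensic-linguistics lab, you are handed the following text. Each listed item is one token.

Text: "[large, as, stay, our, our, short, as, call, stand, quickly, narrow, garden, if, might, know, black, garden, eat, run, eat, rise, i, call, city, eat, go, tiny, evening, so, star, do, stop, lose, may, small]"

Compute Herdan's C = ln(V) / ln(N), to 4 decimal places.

0.9471

N = 35, V = 29.
ln(V) = 3.367296, ln(N) = 3.555348
C = 3.367296 / 3.555348 = 0.9471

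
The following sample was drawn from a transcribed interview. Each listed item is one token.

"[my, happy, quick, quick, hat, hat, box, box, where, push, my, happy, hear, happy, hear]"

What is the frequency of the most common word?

Frequencies: happy:3, my:2, quick:2, hat:2, box:2, hear:2, where:1, push:1
Most common: 'happy' with frequency 3.

3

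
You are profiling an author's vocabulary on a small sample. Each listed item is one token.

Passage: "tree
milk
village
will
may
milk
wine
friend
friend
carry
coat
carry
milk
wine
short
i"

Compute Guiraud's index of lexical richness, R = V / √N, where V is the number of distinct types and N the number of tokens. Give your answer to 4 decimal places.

2.7500

N = 16, V = 11.
√N = 4.000000
R = 11 / 4.000000 = 2.7500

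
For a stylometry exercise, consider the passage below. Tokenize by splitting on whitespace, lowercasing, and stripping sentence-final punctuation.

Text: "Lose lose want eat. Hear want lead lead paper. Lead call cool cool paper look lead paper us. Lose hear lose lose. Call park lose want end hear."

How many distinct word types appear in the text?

Distinct types: {call, cool, eat, end, hear, lead, look, lose, paper, park, us, want}
V = 12

12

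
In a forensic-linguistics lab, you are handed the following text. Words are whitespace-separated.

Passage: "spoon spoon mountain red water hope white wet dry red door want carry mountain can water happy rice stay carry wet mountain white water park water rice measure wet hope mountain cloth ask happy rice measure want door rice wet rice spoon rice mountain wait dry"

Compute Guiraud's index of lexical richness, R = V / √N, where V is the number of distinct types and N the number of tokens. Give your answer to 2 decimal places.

2.95

N = 46, V = 20.
√N = 6.782330
R = 20 / 6.782330 = 2.95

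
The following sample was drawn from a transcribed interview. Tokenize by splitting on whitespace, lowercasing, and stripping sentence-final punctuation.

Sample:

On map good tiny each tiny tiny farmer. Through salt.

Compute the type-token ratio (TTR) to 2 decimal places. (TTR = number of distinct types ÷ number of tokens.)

N = 10 tokens, V = 8 types.
TTR = V / N = 8 / 10 = 0.80

0.80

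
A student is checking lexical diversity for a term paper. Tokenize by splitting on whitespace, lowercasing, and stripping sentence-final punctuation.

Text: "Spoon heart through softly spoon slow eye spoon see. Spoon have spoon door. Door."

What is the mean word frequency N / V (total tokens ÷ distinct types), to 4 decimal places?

N = 14 tokens, V = 9 types.
Mean frequency = N / V = 14 / 9 = 1.5556

1.5556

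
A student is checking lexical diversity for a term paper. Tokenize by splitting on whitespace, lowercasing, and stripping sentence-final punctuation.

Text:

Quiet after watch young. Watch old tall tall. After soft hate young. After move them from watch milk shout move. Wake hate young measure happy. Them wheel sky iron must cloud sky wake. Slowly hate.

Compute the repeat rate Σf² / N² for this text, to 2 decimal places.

Frequencies: after:3, watch:3, young:3, hate:3, tall:2, move:2, them:2, wake:2, sky:2, quiet:1, old:1, soft:1, from:1, milk:1, shout:1, measure:1, happy:1, wheel:1, iron:1, must:1, … (2 more, each freq 1)
Σf² = 69; N² = 1225
Repeat rate = 69 / 1225 = 0.06

0.06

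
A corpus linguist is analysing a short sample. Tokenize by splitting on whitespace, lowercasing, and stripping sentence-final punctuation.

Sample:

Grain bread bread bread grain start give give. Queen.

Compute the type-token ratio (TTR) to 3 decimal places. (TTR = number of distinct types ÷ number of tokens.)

0.556

N = 9 tokens, V = 5 types.
TTR = V / N = 5 / 9 = 0.556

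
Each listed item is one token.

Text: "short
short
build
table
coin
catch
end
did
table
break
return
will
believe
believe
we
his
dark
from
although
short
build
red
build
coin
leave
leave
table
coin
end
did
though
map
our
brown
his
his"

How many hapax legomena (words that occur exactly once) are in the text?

Frequencies: short:3, build:3, table:3, coin:3, his:3, end:2, did:2, believe:2, leave:2, catch:1, break:1, return:1, will:1, we:1, dark:1, from:1, although:1, red:1, though:1, map:1, … (2 more, each freq 1)
Hapax (freq=1): although, break, brown, catch, dark, from, map, our, red, return, though, we, will

13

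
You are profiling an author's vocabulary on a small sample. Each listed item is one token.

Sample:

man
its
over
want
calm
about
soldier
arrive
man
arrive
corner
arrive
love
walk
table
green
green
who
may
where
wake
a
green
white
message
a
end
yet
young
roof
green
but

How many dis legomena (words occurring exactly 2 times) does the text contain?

Frequencies: green:4, arrive:3, man:2, a:2, its:1, over:1, want:1, calm:1, about:1, soldier:1, corner:1, love:1, walk:1, table:1, who:1, may:1, where:1, wake:1, white:1, message:1, … (5 more, each freq 1)
Words with frequency 2: a, man

2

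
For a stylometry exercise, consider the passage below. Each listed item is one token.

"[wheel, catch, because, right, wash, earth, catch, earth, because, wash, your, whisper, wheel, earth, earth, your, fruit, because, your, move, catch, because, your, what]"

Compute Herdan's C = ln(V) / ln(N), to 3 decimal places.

N = 24, V = 11.
ln(V) = 2.397895, ln(N) = 3.178054
C = 2.397895 / 3.178054 = 0.755

0.755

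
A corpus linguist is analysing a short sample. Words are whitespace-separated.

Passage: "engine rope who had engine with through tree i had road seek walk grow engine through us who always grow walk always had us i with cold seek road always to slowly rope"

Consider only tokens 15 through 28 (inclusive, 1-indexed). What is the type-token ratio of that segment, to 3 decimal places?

0.857

Segment tokens 15–28: engine, through, us, who, always, grow, walk, always, had, us, i, with, cold, seek
Segment N = 14, segment V = 12.
TTR = 12 / 14 = 0.857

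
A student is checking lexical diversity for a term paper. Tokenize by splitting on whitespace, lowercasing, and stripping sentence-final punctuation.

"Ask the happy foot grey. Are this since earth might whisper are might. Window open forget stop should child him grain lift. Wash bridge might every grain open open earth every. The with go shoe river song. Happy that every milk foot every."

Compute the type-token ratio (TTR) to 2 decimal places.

N = 43 tokens, V = 30 types.
TTR = V / N = 30 / 43 = 0.70

0.70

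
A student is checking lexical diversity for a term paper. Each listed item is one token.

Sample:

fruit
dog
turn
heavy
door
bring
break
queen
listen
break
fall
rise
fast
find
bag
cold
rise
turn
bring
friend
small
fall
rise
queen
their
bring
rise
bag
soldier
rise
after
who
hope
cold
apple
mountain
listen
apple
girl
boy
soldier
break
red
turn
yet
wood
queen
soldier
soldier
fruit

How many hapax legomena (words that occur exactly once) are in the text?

Frequencies: rise:5, soldier:4, turn:3, bring:3, break:3, queen:3, fruit:2, listen:2, fall:2, bag:2, cold:2, apple:2, dog:1, heavy:1, door:1, fast:1, find:1, friend:1, small:1, their:1, … (9 more, each freq 1)
Hapax (freq=1): after, boy, dog, door, fast, find, friend, girl, heavy, hope, mountain, red, small, their, who, wood, yet

17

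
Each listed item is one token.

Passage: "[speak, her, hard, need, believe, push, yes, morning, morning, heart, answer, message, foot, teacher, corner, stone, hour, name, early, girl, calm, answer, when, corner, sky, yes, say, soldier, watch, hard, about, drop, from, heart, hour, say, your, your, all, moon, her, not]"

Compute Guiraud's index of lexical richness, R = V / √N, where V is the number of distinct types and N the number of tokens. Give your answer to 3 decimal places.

4.938

N = 42, V = 32.
√N = 6.480741
R = 32 / 6.480741 = 4.938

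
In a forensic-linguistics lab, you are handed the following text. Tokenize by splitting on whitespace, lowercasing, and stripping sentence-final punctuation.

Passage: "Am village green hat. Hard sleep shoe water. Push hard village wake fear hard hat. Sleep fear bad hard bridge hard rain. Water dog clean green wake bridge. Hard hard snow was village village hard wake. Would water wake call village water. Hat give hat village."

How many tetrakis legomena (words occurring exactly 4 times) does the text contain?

3

Frequencies: hard:8, village:6, hat:4, water:4, wake:4, green:2, sleep:2, fear:2, bridge:2, am:1, shoe:1, push:1, bad:1, rain:1, dog:1, clean:1, snow:1, was:1, would:1, call:1, … (1 more, each freq 1)
Words with frequency 4: hat, wake, water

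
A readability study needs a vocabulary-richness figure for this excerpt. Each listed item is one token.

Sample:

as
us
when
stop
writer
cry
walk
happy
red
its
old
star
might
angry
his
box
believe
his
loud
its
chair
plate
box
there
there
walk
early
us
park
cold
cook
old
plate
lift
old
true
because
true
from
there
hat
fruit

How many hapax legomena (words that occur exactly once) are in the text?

22

Frequencies: old:3, there:3, us:2, walk:2, its:2, his:2, box:2, plate:2, true:2, as:1, when:1, stop:1, writer:1, cry:1, happy:1, red:1, star:1, might:1, angry:1, believe:1, … (11 more, each freq 1)
Hapax (freq=1): angry, as, because, believe, chair, cold, cook, cry, early, from, fruit, happy, hat, lift, loud, might, park, red, star, stop, when, writer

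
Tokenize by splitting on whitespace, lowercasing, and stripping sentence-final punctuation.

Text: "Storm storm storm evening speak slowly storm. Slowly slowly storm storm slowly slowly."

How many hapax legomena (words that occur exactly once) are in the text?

2

Frequencies: storm:6, slowly:5, evening:1, speak:1
Hapax (freq=1): evening, speak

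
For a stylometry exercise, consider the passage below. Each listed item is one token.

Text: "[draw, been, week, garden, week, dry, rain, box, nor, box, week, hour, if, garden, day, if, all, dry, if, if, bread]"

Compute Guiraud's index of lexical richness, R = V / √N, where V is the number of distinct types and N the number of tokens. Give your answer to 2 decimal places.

N = 21, V = 13.
√N = 4.582576
R = 13 / 4.582576 = 2.84

2.84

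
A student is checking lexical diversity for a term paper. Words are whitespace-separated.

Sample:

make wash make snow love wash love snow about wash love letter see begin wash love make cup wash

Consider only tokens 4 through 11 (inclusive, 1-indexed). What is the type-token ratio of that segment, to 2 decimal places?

0.50

Segment tokens 4–11: snow, love, wash, love, snow, about, wash, love
Segment N = 8, segment V = 4.
TTR = 4 / 8 = 0.50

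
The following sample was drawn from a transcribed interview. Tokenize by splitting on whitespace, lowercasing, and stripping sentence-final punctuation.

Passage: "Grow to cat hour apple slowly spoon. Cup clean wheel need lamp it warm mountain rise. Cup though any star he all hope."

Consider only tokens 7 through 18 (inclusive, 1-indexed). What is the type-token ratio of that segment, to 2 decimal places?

Segment tokens 7–18: spoon, cup, clean, wheel, need, lamp, it, warm, mountain, rise, cup, though
Segment N = 12, segment V = 11.
TTR = 11 / 12 = 0.92

0.92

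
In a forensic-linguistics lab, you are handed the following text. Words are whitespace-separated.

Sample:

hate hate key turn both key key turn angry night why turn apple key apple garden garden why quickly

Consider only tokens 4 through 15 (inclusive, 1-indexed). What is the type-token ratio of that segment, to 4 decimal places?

Segment tokens 4–15: turn, both, key, key, turn, angry, night, why, turn, apple, key, apple
Segment N = 12, segment V = 7.
TTR = 7 / 12 = 0.5833

0.5833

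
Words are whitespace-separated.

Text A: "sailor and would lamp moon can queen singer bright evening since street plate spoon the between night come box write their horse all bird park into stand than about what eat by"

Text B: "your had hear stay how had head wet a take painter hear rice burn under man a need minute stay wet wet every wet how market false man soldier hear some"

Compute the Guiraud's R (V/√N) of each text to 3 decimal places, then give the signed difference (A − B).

1.885

A: V=32, N=32, R=5.657
B: V=21, N=31, R=3.772
Difference = 5.657 − 3.772 = 1.885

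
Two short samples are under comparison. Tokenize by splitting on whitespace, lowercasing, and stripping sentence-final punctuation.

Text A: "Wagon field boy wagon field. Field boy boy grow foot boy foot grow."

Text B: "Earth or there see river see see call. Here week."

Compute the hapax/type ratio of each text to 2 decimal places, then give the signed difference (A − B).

A: hapax=0, V=5, ratio=0.00
B: hapax=7, V=8, ratio=0.88
Difference = 0.00 − 0.88 = -0.88

-0.88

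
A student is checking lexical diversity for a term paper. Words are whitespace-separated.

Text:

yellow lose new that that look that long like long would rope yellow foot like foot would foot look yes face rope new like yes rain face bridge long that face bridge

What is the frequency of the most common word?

Frequencies: that:4, long:3, like:3, foot:3, face:3, yellow:2, new:2, look:2, would:2, rope:2, yes:2, bridge:2, lose:1, rain:1
Most common: 'that' with frequency 4.

4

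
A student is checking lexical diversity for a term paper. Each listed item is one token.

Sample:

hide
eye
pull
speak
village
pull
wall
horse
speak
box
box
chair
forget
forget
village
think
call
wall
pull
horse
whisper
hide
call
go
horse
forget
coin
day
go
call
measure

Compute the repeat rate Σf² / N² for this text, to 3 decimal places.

Frequencies: pull:3, horse:3, forget:3, call:3, hide:2, speak:2, village:2, wall:2, box:2, go:2, eye:1, chair:1, think:1, whisper:1, coin:1, day:1, measure:1
Σf² = 67; N² = 961
Repeat rate = 67 / 961 = 0.070

0.070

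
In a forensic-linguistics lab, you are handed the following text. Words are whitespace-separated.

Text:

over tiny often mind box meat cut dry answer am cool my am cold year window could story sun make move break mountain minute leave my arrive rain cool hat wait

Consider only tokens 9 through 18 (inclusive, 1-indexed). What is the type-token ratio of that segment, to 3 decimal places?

0.900

Segment tokens 9–18: answer, am, cool, my, am, cold, year, window, could, story
Segment N = 10, segment V = 9.
TTR = 9 / 10 = 0.900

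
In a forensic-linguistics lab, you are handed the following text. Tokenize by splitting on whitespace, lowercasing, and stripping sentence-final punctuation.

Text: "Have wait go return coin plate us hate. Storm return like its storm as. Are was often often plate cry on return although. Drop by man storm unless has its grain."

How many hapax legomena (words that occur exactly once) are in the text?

Frequencies: return:3, storm:3, plate:2, its:2, often:2, have:1, wait:1, go:1, coin:1, us:1, hate:1, like:1, as:1, are:1, was:1, cry:1, on:1, although:1, drop:1, by:1, … (4 more, each freq 1)
Hapax (freq=1): although, are, as, by, coin, cry, drop, go, grain, has, hate, have, like, man, on, unless, us, wait, was

19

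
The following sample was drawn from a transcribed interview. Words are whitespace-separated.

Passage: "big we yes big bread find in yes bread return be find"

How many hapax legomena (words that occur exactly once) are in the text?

4

Frequencies: big:2, yes:2, bread:2, find:2, we:1, in:1, return:1, be:1
Hapax (freq=1): be, in, return, we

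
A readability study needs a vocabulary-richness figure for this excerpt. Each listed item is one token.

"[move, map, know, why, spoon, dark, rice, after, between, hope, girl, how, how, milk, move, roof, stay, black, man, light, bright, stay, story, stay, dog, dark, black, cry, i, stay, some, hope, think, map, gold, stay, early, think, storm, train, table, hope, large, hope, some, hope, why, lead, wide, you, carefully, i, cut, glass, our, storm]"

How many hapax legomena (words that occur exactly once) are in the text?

Frequencies: hope:5, stay:5, move:2, map:2, why:2, dark:2, how:2, black:2, i:2, some:2, think:2, storm:2, know:1, spoon:1, rice:1, after:1, between:1, girl:1, milk:1, roof:1, … (18 more, each freq 1)
Hapax (freq=1): after, between, bright, carefully, cry, cut, dog, early, girl, glass, gold, know, large, lead, light, man, milk, our, rice, roof, spoon, story, table, train, wide, you

26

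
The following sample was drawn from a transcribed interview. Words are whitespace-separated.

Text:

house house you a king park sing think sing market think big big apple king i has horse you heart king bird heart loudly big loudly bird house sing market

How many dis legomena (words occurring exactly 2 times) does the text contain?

6

Frequencies: house:3, king:3, sing:3, big:3, you:2, think:2, market:2, heart:2, bird:2, loudly:2, a:1, park:1, apple:1, i:1, has:1, horse:1
Words with frequency 2: bird, heart, loudly, market, think, you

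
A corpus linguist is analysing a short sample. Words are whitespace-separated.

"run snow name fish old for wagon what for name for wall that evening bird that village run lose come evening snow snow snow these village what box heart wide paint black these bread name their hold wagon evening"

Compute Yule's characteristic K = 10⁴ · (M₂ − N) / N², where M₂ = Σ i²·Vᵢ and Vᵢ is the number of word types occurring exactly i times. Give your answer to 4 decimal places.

276.1341

Frequencies: snow:4, name:3, for:3, evening:3, run:2, wagon:2, what:2, that:2, village:2, these:2, fish:1, old:1, wall:1, bird:1, lose:1, come:1, box:1, heart:1, wide:1, paint:1, … (4 more, each freq 1)
N = 39. Frequency spectrum: V_1=14, V_2=6, V_3=3, V_4=1
M₂ = 1²·14 + 2²·6 + 3²·3 + 4²·1 = 81
K = 10000 × (81 − 39) / 39² = 276.1341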